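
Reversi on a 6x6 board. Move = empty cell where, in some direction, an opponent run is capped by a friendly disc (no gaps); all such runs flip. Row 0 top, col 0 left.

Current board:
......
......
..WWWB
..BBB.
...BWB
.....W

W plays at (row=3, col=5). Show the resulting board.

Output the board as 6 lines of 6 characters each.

Answer: ......
......
..WWWB
..BBBW
...BWW
.....W

Derivation:
Place W at (3,5); scan 8 dirs for brackets.
Dir NW: first cell 'W' (not opp) -> no flip
Dir N: opp run (2,5), next='.' -> no flip
Dir NE: edge -> no flip
Dir W: opp run (3,4) (3,3) (3,2), next='.' -> no flip
Dir E: edge -> no flip
Dir SW: first cell 'W' (not opp) -> no flip
Dir S: opp run (4,5) capped by W -> flip
Dir SE: edge -> no flip
All flips: (4,5)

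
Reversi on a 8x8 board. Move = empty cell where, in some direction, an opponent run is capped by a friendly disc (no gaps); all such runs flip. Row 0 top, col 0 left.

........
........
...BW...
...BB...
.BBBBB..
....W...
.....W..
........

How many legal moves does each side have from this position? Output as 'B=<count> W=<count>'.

-- B to move --
(1,3): no bracket -> illegal
(1,4): flips 1 -> legal
(1,5): flips 1 -> legal
(2,5): flips 1 -> legal
(3,5): no bracket -> illegal
(5,3): no bracket -> illegal
(5,5): no bracket -> illegal
(5,6): no bracket -> illegal
(6,3): flips 1 -> legal
(6,4): flips 1 -> legal
(6,6): no bracket -> illegal
(7,4): no bracket -> illegal
(7,5): no bracket -> illegal
(7,6): flips 2 -> legal
B mobility = 6
-- W to move --
(1,2): no bracket -> illegal
(1,3): no bracket -> illegal
(1,4): no bracket -> illegal
(2,2): flips 1 -> legal
(2,5): no bracket -> illegal
(3,0): no bracket -> illegal
(3,1): no bracket -> illegal
(3,2): flips 1 -> legal
(3,5): no bracket -> illegal
(3,6): flips 1 -> legal
(4,0): no bracket -> illegal
(4,6): no bracket -> illegal
(5,0): no bracket -> illegal
(5,1): flips 2 -> legal
(5,2): no bracket -> illegal
(5,3): no bracket -> illegal
(5,5): no bracket -> illegal
(5,6): no bracket -> illegal
W mobility = 4

Answer: B=6 W=4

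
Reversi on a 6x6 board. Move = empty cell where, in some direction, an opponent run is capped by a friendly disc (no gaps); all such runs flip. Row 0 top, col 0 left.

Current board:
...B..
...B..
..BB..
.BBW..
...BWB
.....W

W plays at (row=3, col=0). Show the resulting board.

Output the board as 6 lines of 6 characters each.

Place W at (3,0); scan 8 dirs for brackets.
Dir NW: edge -> no flip
Dir N: first cell '.' (not opp) -> no flip
Dir NE: first cell '.' (not opp) -> no flip
Dir W: edge -> no flip
Dir E: opp run (3,1) (3,2) capped by W -> flip
Dir SW: edge -> no flip
Dir S: first cell '.' (not opp) -> no flip
Dir SE: first cell '.' (not opp) -> no flip
All flips: (3,1) (3,2)

Answer: ...B..
...B..
..BB..
WWWW..
...BWB
.....W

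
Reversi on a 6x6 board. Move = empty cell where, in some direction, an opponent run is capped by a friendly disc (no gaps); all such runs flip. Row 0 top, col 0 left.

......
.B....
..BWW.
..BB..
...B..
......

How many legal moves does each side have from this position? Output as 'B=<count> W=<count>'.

-- B to move --
(1,2): no bracket -> illegal
(1,3): flips 1 -> legal
(1,4): flips 1 -> legal
(1,5): flips 1 -> legal
(2,5): flips 2 -> legal
(3,4): no bracket -> illegal
(3,5): no bracket -> illegal
B mobility = 4
-- W to move --
(0,0): no bracket -> illegal
(0,1): no bracket -> illegal
(0,2): no bracket -> illegal
(1,0): no bracket -> illegal
(1,2): no bracket -> illegal
(1,3): no bracket -> illegal
(2,0): no bracket -> illegal
(2,1): flips 1 -> legal
(3,1): no bracket -> illegal
(3,4): no bracket -> illegal
(4,1): flips 1 -> legal
(4,2): flips 1 -> legal
(4,4): no bracket -> illegal
(5,2): no bracket -> illegal
(5,3): flips 2 -> legal
(5,4): no bracket -> illegal
W mobility = 4

Answer: B=4 W=4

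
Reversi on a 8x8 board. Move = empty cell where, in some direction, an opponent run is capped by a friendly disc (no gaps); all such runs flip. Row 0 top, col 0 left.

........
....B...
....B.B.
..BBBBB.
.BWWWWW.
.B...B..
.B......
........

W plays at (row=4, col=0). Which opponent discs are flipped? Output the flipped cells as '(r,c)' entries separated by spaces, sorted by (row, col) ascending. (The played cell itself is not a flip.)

Answer: (4,1)

Derivation:
Dir NW: edge -> no flip
Dir N: first cell '.' (not opp) -> no flip
Dir NE: first cell '.' (not opp) -> no flip
Dir W: edge -> no flip
Dir E: opp run (4,1) capped by W -> flip
Dir SW: edge -> no flip
Dir S: first cell '.' (not opp) -> no flip
Dir SE: opp run (5,1), next='.' -> no flip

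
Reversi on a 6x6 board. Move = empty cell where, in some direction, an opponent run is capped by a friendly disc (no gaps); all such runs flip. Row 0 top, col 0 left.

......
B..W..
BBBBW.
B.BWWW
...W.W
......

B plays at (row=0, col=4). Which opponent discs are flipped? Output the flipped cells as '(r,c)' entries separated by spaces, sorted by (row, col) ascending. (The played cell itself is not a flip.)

Dir NW: edge -> no flip
Dir N: edge -> no flip
Dir NE: edge -> no flip
Dir W: first cell '.' (not opp) -> no flip
Dir E: first cell '.' (not opp) -> no flip
Dir SW: opp run (1,3) capped by B -> flip
Dir S: first cell '.' (not opp) -> no flip
Dir SE: first cell '.' (not opp) -> no flip

Answer: (1,3)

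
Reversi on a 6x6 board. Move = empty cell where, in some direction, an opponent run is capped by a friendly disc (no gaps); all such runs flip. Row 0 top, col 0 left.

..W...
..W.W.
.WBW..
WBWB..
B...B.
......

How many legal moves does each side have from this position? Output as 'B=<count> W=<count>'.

-- B to move --
(0,1): no bracket -> illegal
(0,3): no bracket -> illegal
(0,4): no bracket -> illegal
(0,5): no bracket -> illegal
(1,0): no bracket -> illegal
(1,1): flips 1 -> legal
(1,3): flips 1 -> legal
(1,5): no bracket -> illegal
(2,0): flips 2 -> legal
(2,4): flips 1 -> legal
(2,5): no bracket -> illegal
(3,4): no bracket -> illegal
(4,1): no bracket -> illegal
(4,2): flips 1 -> legal
(4,3): no bracket -> illegal
B mobility = 5
-- W to move --
(1,1): no bracket -> illegal
(1,3): no bracket -> illegal
(2,0): no bracket -> illegal
(2,4): no bracket -> illegal
(3,4): flips 1 -> legal
(3,5): no bracket -> illegal
(4,1): flips 1 -> legal
(4,2): no bracket -> illegal
(4,3): flips 1 -> legal
(4,5): no bracket -> illegal
(5,0): flips 1 -> legal
(5,1): no bracket -> illegal
(5,3): no bracket -> illegal
(5,4): no bracket -> illegal
(5,5): no bracket -> illegal
W mobility = 4

Answer: B=5 W=4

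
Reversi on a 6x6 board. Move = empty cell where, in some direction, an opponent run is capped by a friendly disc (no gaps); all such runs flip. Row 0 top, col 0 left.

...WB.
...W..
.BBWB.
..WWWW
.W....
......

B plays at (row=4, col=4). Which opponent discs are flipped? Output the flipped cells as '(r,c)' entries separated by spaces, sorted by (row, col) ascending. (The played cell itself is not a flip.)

Answer: (3,3) (3,4)

Derivation:
Dir NW: opp run (3,3) capped by B -> flip
Dir N: opp run (3,4) capped by B -> flip
Dir NE: opp run (3,5), next=edge -> no flip
Dir W: first cell '.' (not opp) -> no flip
Dir E: first cell '.' (not opp) -> no flip
Dir SW: first cell '.' (not opp) -> no flip
Dir S: first cell '.' (not opp) -> no flip
Dir SE: first cell '.' (not opp) -> no flip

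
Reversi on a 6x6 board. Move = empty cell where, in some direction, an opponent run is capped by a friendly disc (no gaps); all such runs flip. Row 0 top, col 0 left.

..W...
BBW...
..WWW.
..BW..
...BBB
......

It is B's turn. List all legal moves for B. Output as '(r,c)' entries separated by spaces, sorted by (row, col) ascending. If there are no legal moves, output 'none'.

Answer: (1,3) (1,4) (3,4)

Derivation:
(0,1): no bracket -> illegal
(0,3): no bracket -> illegal
(1,3): flips 3 -> legal
(1,4): flips 1 -> legal
(1,5): no bracket -> illegal
(2,1): no bracket -> illegal
(2,5): no bracket -> illegal
(3,1): no bracket -> illegal
(3,4): flips 1 -> legal
(3,5): no bracket -> illegal
(4,2): no bracket -> illegal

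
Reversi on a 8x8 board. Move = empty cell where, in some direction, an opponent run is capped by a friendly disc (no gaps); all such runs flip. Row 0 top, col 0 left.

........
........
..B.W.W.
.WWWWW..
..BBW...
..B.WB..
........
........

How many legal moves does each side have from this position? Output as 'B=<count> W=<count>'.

-- B to move --
(1,3): no bracket -> illegal
(1,4): no bracket -> illegal
(1,5): flips 2 -> legal
(1,6): no bracket -> illegal
(1,7): no bracket -> illegal
(2,0): flips 1 -> legal
(2,1): flips 1 -> legal
(2,3): flips 1 -> legal
(2,5): flips 1 -> legal
(2,7): no bracket -> illegal
(3,0): no bracket -> illegal
(3,6): no bracket -> illegal
(3,7): no bracket -> illegal
(4,0): flips 1 -> legal
(4,1): no bracket -> illegal
(4,5): flips 1 -> legal
(4,6): no bracket -> illegal
(5,3): flips 1 -> legal
(6,3): no bracket -> illegal
(6,4): no bracket -> illegal
(6,5): flips 1 -> legal
B mobility = 9
-- W to move --
(1,1): flips 1 -> legal
(1,2): flips 1 -> legal
(1,3): flips 1 -> legal
(2,1): no bracket -> illegal
(2,3): no bracket -> illegal
(4,1): flips 2 -> legal
(4,5): no bracket -> illegal
(4,6): no bracket -> illegal
(5,1): flips 1 -> legal
(5,3): flips 2 -> legal
(5,6): flips 1 -> legal
(6,1): flips 2 -> legal
(6,2): flips 2 -> legal
(6,3): no bracket -> illegal
(6,4): no bracket -> illegal
(6,5): no bracket -> illegal
(6,6): flips 1 -> legal
W mobility = 10

Answer: B=9 W=10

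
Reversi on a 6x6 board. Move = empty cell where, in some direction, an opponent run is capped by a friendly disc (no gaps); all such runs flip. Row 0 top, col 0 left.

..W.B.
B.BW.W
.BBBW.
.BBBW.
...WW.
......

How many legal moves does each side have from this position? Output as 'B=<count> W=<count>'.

Answer: B=8 W=6

Derivation:
-- B to move --
(0,1): no bracket -> illegal
(0,3): flips 1 -> legal
(0,5): no bracket -> illegal
(1,1): no bracket -> illegal
(1,4): flips 1 -> legal
(2,5): flips 1 -> legal
(3,5): flips 1 -> legal
(4,2): no bracket -> illegal
(4,5): flips 1 -> legal
(5,2): no bracket -> illegal
(5,3): flips 1 -> legal
(5,4): flips 1 -> legal
(5,5): flips 1 -> legal
B mobility = 8
-- W to move --
(0,0): no bracket -> illegal
(0,1): flips 2 -> legal
(0,3): no bracket -> illegal
(0,5): no bracket -> illegal
(1,1): flips 3 -> legal
(1,4): no bracket -> illegal
(2,0): flips 3 -> legal
(3,0): flips 3 -> legal
(4,0): flips 2 -> legal
(4,1): no bracket -> illegal
(4,2): flips 4 -> legal
W mobility = 6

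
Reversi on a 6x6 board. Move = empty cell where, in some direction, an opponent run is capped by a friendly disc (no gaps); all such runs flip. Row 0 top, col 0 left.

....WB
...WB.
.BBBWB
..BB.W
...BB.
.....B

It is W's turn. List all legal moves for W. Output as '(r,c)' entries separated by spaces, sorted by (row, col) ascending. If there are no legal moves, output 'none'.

Answer: (1,5) (2,0) (3,1) (4,2) (5,3)

Derivation:
(0,3): no bracket -> illegal
(1,0): no bracket -> illegal
(1,1): no bracket -> illegal
(1,2): no bracket -> illegal
(1,5): flips 2 -> legal
(2,0): flips 3 -> legal
(3,0): no bracket -> illegal
(3,1): flips 1 -> legal
(3,4): no bracket -> illegal
(4,1): no bracket -> illegal
(4,2): flips 1 -> legal
(4,5): no bracket -> illegal
(5,2): no bracket -> illegal
(5,3): flips 4 -> legal
(5,4): no bracket -> illegal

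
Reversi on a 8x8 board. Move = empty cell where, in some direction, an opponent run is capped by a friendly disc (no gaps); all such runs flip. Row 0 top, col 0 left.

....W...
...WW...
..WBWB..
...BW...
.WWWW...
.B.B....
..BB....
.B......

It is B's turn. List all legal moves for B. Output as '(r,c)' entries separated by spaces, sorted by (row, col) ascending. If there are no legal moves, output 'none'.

(0,2): no bracket -> illegal
(0,3): flips 2 -> legal
(0,5): flips 1 -> legal
(1,1): flips 1 -> legal
(1,2): no bracket -> illegal
(1,5): flips 1 -> legal
(2,1): flips 1 -> legal
(3,0): no bracket -> illegal
(3,1): flips 2 -> legal
(3,2): no bracket -> illegal
(3,5): flips 2 -> legal
(4,0): no bracket -> illegal
(4,5): flips 1 -> legal
(5,0): no bracket -> illegal
(5,2): flips 2 -> legal
(5,4): no bracket -> illegal
(5,5): flips 1 -> legal

Answer: (0,3) (0,5) (1,1) (1,5) (2,1) (3,1) (3,5) (4,5) (5,2) (5,5)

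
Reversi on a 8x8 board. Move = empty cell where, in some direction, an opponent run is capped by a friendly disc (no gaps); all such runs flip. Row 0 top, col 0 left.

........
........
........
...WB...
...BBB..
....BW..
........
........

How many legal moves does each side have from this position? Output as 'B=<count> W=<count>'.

-- B to move --
(2,2): flips 1 -> legal
(2,3): flips 1 -> legal
(2,4): no bracket -> illegal
(3,2): flips 1 -> legal
(4,2): no bracket -> illegal
(4,6): no bracket -> illegal
(5,6): flips 1 -> legal
(6,4): no bracket -> illegal
(6,5): flips 1 -> legal
(6,6): flips 1 -> legal
B mobility = 6
-- W to move --
(2,3): no bracket -> illegal
(2,4): no bracket -> illegal
(2,5): no bracket -> illegal
(3,2): no bracket -> illegal
(3,5): flips 2 -> legal
(3,6): no bracket -> illegal
(4,2): no bracket -> illegal
(4,6): no bracket -> illegal
(5,2): no bracket -> illegal
(5,3): flips 2 -> legal
(5,6): no bracket -> illegal
(6,3): no bracket -> illegal
(6,4): no bracket -> illegal
(6,5): no bracket -> illegal
W mobility = 2

Answer: B=6 W=2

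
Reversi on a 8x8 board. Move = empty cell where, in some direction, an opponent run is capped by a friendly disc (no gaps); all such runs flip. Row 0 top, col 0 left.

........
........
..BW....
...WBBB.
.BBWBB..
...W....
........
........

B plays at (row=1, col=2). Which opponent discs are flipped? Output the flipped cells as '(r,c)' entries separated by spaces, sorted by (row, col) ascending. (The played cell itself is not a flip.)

Answer: (2,3)

Derivation:
Dir NW: first cell '.' (not opp) -> no flip
Dir N: first cell '.' (not opp) -> no flip
Dir NE: first cell '.' (not opp) -> no flip
Dir W: first cell '.' (not opp) -> no flip
Dir E: first cell '.' (not opp) -> no flip
Dir SW: first cell '.' (not opp) -> no flip
Dir S: first cell 'B' (not opp) -> no flip
Dir SE: opp run (2,3) capped by B -> flip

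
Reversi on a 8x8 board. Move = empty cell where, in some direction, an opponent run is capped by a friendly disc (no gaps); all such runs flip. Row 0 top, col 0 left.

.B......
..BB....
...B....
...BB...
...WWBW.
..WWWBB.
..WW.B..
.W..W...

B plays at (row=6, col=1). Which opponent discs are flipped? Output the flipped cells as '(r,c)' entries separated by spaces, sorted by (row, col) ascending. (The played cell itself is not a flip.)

Answer: (4,3) (5,2)

Derivation:
Dir NW: first cell '.' (not opp) -> no flip
Dir N: first cell '.' (not opp) -> no flip
Dir NE: opp run (5,2) (4,3) capped by B -> flip
Dir W: first cell '.' (not opp) -> no flip
Dir E: opp run (6,2) (6,3), next='.' -> no flip
Dir SW: first cell '.' (not opp) -> no flip
Dir S: opp run (7,1), next=edge -> no flip
Dir SE: first cell '.' (not opp) -> no flip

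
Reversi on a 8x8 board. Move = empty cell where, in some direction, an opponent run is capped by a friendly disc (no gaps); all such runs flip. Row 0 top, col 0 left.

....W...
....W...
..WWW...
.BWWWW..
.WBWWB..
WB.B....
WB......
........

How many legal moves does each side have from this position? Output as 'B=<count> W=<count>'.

-- B to move --
(0,3): no bracket -> illegal
(0,5): no bracket -> illegal
(1,1): no bracket -> illegal
(1,2): flips 4 -> legal
(1,3): flips 4 -> legal
(1,5): flips 2 -> legal
(2,1): no bracket -> illegal
(2,5): flips 1 -> legal
(2,6): flips 2 -> legal
(3,0): no bracket -> illegal
(3,6): flips 4 -> legal
(4,0): flips 1 -> legal
(4,6): no bracket -> illegal
(5,2): no bracket -> illegal
(5,4): no bracket -> illegal
(5,5): no bracket -> illegal
(7,0): no bracket -> illegal
(7,1): no bracket -> illegal
B mobility = 7
-- W to move --
(2,0): no bracket -> illegal
(2,1): flips 1 -> legal
(3,0): flips 1 -> legal
(3,6): no bracket -> illegal
(4,0): flips 1 -> legal
(4,6): flips 1 -> legal
(5,2): flips 2 -> legal
(5,4): no bracket -> illegal
(5,5): flips 1 -> legal
(5,6): flips 1 -> legal
(6,2): flips 2 -> legal
(6,3): flips 1 -> legal
(6,4): no bracket -> illegal
(7,0): no bracket -> illegal
(7,1): flips 2 -> legal
(7,2): flips 1 -> legal
W mobility = 11

Answer: B=7 W=11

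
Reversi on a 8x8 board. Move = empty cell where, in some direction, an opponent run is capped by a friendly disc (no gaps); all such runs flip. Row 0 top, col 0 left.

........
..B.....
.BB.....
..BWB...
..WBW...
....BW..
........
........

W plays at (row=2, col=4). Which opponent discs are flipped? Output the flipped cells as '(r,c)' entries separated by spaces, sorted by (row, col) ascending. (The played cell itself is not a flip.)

Dir NW: first cell '.' (not opp) -> no flip
Dir N: first cell '.' (not opp) -> no flip
Dir NE: first cell '.' (not opp) -> no flip
Dir W: first cell '.' (not opp) -> no flip
Dir E: first cell '.' (not opp) -> no flip
Dir SW: first cell 'W' (not opp) -> no flip
Dir S: opp run (3,4) capped by W -> flip
Dir SE: first cell '.' (not opp) -> no flip

Answer: (3,4)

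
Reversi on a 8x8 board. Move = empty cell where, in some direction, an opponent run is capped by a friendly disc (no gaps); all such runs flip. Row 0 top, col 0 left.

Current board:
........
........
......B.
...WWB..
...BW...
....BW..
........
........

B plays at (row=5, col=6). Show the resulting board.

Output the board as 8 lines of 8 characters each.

Answer: ........
........
......B.
...WWB..
...BW...
....BBB.
........
........

Derivation:
Place B at (5,6); scan 8 dirs for brackets.
Dir NW: first cell '.' (not opp) -> no flip
Dir N: first cell '.' (not opp) -> no flip
Dir NE: first cell '.' (not opp) -> no flip
Dir W: opp run (5,5) capped by B -> flip
Dir E: first cell '.' (not opp) -> no flip
Dir SW: first cell '.' (not opp) -> no flip
Dir S: first cell '.' (not opp) -> no flip
Dir SE: first cell '.' (not opp) -> no flip
All flips: (5,5)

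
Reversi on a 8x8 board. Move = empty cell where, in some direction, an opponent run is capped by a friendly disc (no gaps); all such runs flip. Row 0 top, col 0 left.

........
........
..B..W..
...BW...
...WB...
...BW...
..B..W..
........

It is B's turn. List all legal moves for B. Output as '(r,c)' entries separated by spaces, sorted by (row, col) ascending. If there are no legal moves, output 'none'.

Answer: (2,4) (3,5) (4,2) (5,5) (6,4)

Derivation:
(1,4): no bracket -> illegal
(1,5): no bracket -> illegal
(1,6): no bracket -> illegal
(2,3): no bracket -> illegal
(2,4): flips 1 -> legal
(2,6): no bracket -> illegal
(3,2): no bracket -> illegal
(3,5): flips 1 -> legal
(3,6): no bracket -> illegal
(4,2): flips 1 -> legal
(4,5): no bracket -> illegal
(5,2): no bracket -> illegal
(5,5): flips 1 -> legal
(5,6): no bracket -> illegal
(6,3): no bracket -> illegal
(6,4): flips 1 -> legal
(6,6): no bracket -> illegal
(7,4): no bracket -> illegal
(7,5): no bracket -> illegal
(7,6): no bracket -> illegal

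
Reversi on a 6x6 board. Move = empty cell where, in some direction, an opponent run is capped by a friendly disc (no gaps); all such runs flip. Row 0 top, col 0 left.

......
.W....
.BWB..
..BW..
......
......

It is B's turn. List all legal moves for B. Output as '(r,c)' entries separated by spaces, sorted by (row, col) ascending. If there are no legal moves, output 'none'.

Answer: (0,1) (1,2) (3,4) (4,3)

Derivation:
(0,0): no bracket -> illegal
(0,1): flips 1 -> legal
(0,2): no bracket -> illegal
(1,0): no bracket -> illegal
(1,2): flips 1 -> legal
(1,3): no bracket -> illegal
(2,0): no bracket -> illegal
(2,4): no bracket -> illegal
(3,1): no bracket -> illegal
(3,4): flips 1 -> legal
(4,2): no bracket -> illegal
(4,3): flips 1 -> legal
(4,4): no bracket -> illegal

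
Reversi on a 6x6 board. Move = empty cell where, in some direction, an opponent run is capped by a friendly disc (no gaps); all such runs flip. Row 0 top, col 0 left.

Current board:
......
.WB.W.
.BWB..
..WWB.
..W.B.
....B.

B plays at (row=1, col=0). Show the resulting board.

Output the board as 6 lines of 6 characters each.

Answer: ......
BBB.W.
.BWB..
..WWB.
..W.B.
....B.

Derivation:
Place B at (1,0); scan 8 dirs for brackets.
Dir NW: edge -> no flip
Dir N: first cell '.' (not opp) -> no flip
Dir NE: first cell '.' (not opp) -> no flip
Dir W: edge -> no flip
Dir E: opp run (1,1) capped by B -> flip
Dir SW: edge -> no flip
Dir S: first cell '.' (not opp) -> no flip
Dir SE: first cell 'B' (not opp) -> no flip
All flips: (1,1)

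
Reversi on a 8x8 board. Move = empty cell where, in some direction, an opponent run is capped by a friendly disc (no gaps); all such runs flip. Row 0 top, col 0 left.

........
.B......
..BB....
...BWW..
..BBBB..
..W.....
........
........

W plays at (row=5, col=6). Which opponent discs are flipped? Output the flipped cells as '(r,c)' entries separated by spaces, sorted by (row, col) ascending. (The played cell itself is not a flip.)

Answer: (4,5)

Derivation:
Dir NW: opp run (4,5) capped by W -> flip
Dir N: first cell '.' (not opp) -> no flip
Dir NE: first cell '.' (not opp) -> no flip
Dir W: first cell '.' (not opp) -> no flip
Dir E: first cell '.' (not opp) -> no flip
Dir SW: first cell '.' (not opp) -> no flip
Dir S: first cell '.' (not opp) -> no flip
Dir SE: first cell '.' (not opp) -> no flip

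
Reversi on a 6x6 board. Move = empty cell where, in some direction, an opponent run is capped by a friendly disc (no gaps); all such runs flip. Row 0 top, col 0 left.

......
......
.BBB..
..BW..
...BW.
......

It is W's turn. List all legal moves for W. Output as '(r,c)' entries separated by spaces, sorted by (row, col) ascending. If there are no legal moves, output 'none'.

Answer: (1,1) (1,3) (3,1) (4,2) (5,3)

Derivation:
(1,0): no bracket -> illegal
(1,1): flips 1 -> legal
(1,2): no bracket -> illegal
(1,3): flips 1 -> legal
(1,4): no bracket -> illegal
(2,0): no bracket -> illegal
(2,4): no bracket -> illegal
(3,0): no bracket -> illegal
(3,1): flips 1 -> legal
(3,4): no bracket -> illegal
(4,1): no bracket -> illegal
(4,2): flips 1 -> legal
(5,2): no bracket -> illegal
(5,3): flips 1 -> legal
(5,4): no bracket -> illegal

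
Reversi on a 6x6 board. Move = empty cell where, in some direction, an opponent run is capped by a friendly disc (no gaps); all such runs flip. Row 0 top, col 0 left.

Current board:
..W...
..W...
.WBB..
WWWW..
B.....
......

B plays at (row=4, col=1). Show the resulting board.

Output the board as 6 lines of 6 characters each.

Place B at (4,1); scan 8 dirs for brackets.
Dir NW: opp run (3,0), next=edge -> no flip
Dir N: opp run (3,1) (2,1), next='.' -> no flip
Dir NE: opp run (3,2) capped by B -> flip
Dir W: first cell 'B' (not opp) -> no flip
Dir E: first cell '.' (not opp) -> no flip
Dir SW: first cell '.' (not opp) -> no flip
Dir S: first cell '.' (not opp) -> no flip
Dir SE: first cell '.' (not opp) -> no flip
All flips: (3,2)

Answer: ..W...
..W...
.WBB..
WWBW..
BB....
......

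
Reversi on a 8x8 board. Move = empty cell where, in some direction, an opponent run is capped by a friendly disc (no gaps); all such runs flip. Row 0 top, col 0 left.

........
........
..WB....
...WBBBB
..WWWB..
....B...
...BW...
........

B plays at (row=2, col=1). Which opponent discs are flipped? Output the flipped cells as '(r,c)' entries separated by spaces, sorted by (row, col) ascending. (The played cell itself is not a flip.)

Dir NW: first cell '.' (not opp) -> no flip
Dir N: first cell '.' (not opp) -> no flip
Dir NE: first cell '.' (not opp) -> no flip
Dir W: first cell '.' (not opp) -> no flip
Dir E: opp run (2,2) capped by B -> flip
Dir SW: first cell '.' (not opp) -> no flip
Dir S: first cell '.' (not opp) -> no flip
Dir SE: first cell '.' (not opp) -> no flip

Answer: (2,2)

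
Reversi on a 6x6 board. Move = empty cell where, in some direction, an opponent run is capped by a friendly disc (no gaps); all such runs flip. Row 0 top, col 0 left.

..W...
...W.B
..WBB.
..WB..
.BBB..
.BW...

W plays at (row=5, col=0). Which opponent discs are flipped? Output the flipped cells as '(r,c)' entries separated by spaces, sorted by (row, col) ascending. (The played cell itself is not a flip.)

Dir NW: edge -> no flip
Dir N: first cell '.' (not opp) -> no flip
Dir NE: opp run (4,1) capped by W -> flip
Dir W: edge -> no flip
Dir E: opp run (5,1) capped by W -> flip
Dir SW: edge -> no flip
Dir S: edge -> no flip
Dir SE: edge -> no flip

Answer: (4,1) (5,1)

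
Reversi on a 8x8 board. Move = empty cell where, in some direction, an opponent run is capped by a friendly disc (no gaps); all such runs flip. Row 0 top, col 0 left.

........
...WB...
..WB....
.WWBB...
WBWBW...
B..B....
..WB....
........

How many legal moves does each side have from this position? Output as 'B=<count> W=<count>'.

Answer: B=13 W=9

Derivation:
-- B to move --
(0,2): no bracket -> illegal
(0,3): flips 1 -> legal
(0,4): no bracket -> illegal
(1,1): flips 1 -> legal
(1,2): flips 1 -> legal
(2,0): flips 2 -> legal
(2,1): flips 3 -> legal
(2,4): no bracket -> illegal
(3,0): flips 3 -> legal
(3,5): flips 1 -> legal
(4,5): flips 1 -> legal
(5,1): flips 1 -> legal
(5,2): no bracket -> illegal
(5,4): flips 1 -> legal
(5,5): flips 1 -> legal
(6,1): flips 1 -> legal
(7,1): flips 1 -> legal
(7,2): no bracket -> illegal
(7,3): no bracket -> illegal
B mobility = 13
-- W to move --
(0,3): no bracket -> illegal
(0,4): no bracket -> illegal
(0,5): flips 2 -> legal
(1,2): no bracket -> illegal
(1,5): flips 1 -> legal
(2,4): flips 3 -> legal
(2,5): no bracket -> illegal
(3,0): no bracket -> illegal
(3,5): flips 2 -> legal
(4,5): no bracket -> illegal
(5,1): flips 1 -> legal
(5,2): no bracket -> illegal
(5,4): flips 1 -> legal
(6,0): flips 1 -> legal
(6,1): no bracket -> illegal
(6,4): flips 2 -> legal
(7,2): no bracket -> illegal
(7,3): flips 5 -> legal
(7,4): no bracket -> illegal
W mobility = 9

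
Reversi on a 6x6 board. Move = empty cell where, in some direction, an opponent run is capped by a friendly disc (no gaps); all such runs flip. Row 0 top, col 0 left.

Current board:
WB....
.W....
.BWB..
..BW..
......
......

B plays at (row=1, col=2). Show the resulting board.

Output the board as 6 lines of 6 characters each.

Place B at (1,2); scan 8 dirs for brackets.
Dir NW: first cell 'B' (not opp) -> no flip
Dir N: first cell '.' (not opp) -> no flip
Dir NE: first cell '.' (not opp) -> no flip
Dir W: opp run (1,1), next='.' -> no flip
Dir E: first cell '.' (not opp) -> no flip
Dir SW: first cell 'B' (not opp) -> no flip
Dir S: opp run (2,2) capped by B -> flip
Dir SE: first cell 'B' (not opp) -> no flip
All flips: (2,2)

Answer: WB....
.WB...
.BBB..
..BW..
......
......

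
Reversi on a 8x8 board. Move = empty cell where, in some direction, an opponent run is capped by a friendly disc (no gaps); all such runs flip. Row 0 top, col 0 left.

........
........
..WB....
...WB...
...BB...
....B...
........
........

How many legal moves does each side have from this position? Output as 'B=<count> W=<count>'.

Answer: B=3 W=5

Derivation:
-- B to move --
(1,1): flips 2 -> legal
(1,2): no bracket -> illegal
(1,3): no bracket -> illegal
(2,1): flips 1 -> legal
(2,4): no bracket -> illegal
(3,1): no bracket -> illegal
(3,2): flips 1 -> legal
(4,2): no bracket -> illegal
B mobility = 3
-- W to move --
(1,2): no bracket -> illegal
(1,3): flips 1 -> legal
(1,4): no bracket -> illegal
(2,4): flips 1 -> legal
(2,5): no bracket -> illegal
(3,2): no bracket -> illegal
(3,5): flips 1 -> legal
(4,2): no bracket -> illegal
(4,5): no bracket -> illegal
(5,2): no bracket -> illegal
(5,3): flips 1 -> legal
(5,5): flips 1 -> legal
(6,3): no bracket -> illegal
(6,4): no bracket -> illegal
(6,5): no bracket -> illegal
W mobility = 5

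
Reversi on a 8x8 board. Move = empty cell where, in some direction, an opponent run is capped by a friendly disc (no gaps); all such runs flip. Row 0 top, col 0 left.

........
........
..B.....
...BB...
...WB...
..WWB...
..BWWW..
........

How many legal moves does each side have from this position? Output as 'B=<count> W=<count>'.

Answer: B=9 W=9

Derivation:
-- B to move --
(3,2): flips 1 -> legal
(4,1): no bracket -> illegal
(4,2): flips 2 -> legal
(5,1): flips 2 -> legal
(5,5): no bracket -> illegal
(5,6): no bracket -> illegal
(6,1): flips 2 -> legal
(6,6): flips 3 -> legal
(7,2): flips 1 -> legal
(7,3): flips 3 -> legal
(7,4): flips 1 -> legal
(7,5): no bracket -> illegal
(7,6): flips 1 -> legal
B mobility = 9
-- W to move --
(1,1): no bracket -> illegal
(1,2): no bracket -> illegal
(1,3): no bracket -> illegal
(2,1): no bracket -> illegal
(2,3): flips 1 -> legal
(2,4): flips 3 -> legal
(2,5): flips 1 -> legal
(3,1): no bracket -> illegal
(3,2): no bracket -> illegal
(3,5): flips 1 -> legal
(4,2): no bracket -> illegal
(4,5): flips 2 -> legal
(5,1): no bracket -> illegal
(5,5): flips 1 -> legal
(6,1): flips 1 -> legal
(7,1): flips 1 -> legal
(7,2): flips 1 -> legal
(7,3): no bracket -> illegal
W mobility = 9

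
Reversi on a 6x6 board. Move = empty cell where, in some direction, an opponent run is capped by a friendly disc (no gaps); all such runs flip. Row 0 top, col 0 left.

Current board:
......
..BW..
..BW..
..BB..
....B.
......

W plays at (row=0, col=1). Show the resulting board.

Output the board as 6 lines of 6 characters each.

Place W at (0,1); scan 8 dirs for brackets.
Dir NW: edge -> no flip
Dir N: edge -> no flip
Dir NE: edge -> no flip
Dir W: first cell '.' (not opp) -> no flip
Dir E: first cell '.' (not opp) -> no flip
Dir SW: first cell '.' (not opp) -> no flip
Dir S: first cell '.' (not opp) -> no flip
Dir SE: opp run (1,2) capped by W -> flip
All flips: (1,2)

Answer: .W....
..WW..
..BW..
..BB..
....B.
......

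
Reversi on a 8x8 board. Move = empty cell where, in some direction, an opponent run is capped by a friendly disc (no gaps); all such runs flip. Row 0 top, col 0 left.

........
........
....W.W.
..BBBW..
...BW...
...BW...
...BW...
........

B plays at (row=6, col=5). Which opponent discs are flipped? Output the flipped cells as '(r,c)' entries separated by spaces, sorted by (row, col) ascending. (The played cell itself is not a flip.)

Answer: (5,4) (6,4)

Derivation:
Dir NW: opp run (5,4) capped by B -> flip
Dir N: first cell '.' (not opp) -> no flip
Dir NE: first cell '.' (not opp) -> no flip
Dir W: opp run (6,4) capped by B -> flip
Dir E: first cell '.' (not opp) -> no flip
Dir SW: first cell '.' (not opp) -> no flip
Dir S: first cell '.' (not opp) -> no flip
Dir SE: first cell '.' (not opp) -> no flip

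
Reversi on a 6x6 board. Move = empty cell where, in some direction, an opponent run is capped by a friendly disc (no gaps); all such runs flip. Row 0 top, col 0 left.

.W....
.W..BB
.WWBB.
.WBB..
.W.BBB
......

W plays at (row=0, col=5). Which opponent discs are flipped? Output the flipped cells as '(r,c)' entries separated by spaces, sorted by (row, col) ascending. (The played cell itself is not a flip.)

Answer: (1,4) (2,3) (3,2)

Derivation:
Dir NW: edge -> no flip
Dir N: edge -> no flip
Dir NE: edge -> no flip
Dir W: first cell '.' (not opp) -> no flip
Dir E: edge -> no flip
Dir SW: opp run (1,4) (2,3) (3,2) capped by W -> flip
Dir S: opp run (1,5), next='.' -> no flip
Dir SE: edge -> no flip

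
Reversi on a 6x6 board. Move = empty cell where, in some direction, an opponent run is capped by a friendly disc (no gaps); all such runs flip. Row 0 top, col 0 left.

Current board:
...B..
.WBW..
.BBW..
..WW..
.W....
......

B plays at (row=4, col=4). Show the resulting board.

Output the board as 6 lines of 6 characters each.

Answer: ...B..
.WBW..
.BBW..
..WB..
.W..B.
......

Derivation:
Place B at (4,4); scan 8 dirs for brackets.
Dir NW: opp run (3,3) capped by B -> flip
Dir N: first cell '.' (not opp) -> no flip
Dir NE: first cell '.' (not opp) -> no flip
Dir W: first cell '.' (not opp) -> no flip
Dir E: first cell '.' (not opp) -> no flip
Dir SW: first cell '.' (not opp) -> no flip
Dir S: first cell '.' (not opp) -> no flip
Dir SE: first cell '.' (not opp) -> no flip
All flips: (3,3)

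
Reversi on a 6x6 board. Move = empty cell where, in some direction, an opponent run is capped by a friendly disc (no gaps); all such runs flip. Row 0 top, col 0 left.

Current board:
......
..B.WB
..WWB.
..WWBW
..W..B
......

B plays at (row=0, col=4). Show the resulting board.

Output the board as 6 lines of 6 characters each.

Place B at (0,4); scan 8 dirs for brackets.
Dir NW: edge -> no flip
Dir N: edge -> no flip
Dir NE: edge -> no flip
Dir W: first cell '.' (not opp) -> no flip
Dir E: first cell '.' (not opp) -> no flip
Dir SW: first cell '.' (not opp) -> no flip
Dir S: opp run (1,4) capped by B -> flip
Dir SE: first cell 'B' (not opp) -> no flip
All flips: (1,4)

Answer: ....B.
..B.BB
..WWB.
..WWBW
..W..B
......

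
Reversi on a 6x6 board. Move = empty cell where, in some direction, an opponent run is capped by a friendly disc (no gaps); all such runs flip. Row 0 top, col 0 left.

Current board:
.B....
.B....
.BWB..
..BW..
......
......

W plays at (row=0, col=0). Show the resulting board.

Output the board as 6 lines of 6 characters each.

Answer: WB....
.W....
.BWB..
..BW..
......
......

Derivation:
Place W at (0,0); scan 8 dirs for brackets.
Dir NW: edge -> no flip
Dir N: edge -> no flip
Dir NE: edge -> no flip
Dir W: edge -> no flip
Dir E: opp run (0,1), next='.' -> no flip
Dir SW: edge -> no flip
Dir S: first cell '.' (not opp) -> no flip
Dir SE: opp run (1,1) capped by W -> flip
All flips: (1,1)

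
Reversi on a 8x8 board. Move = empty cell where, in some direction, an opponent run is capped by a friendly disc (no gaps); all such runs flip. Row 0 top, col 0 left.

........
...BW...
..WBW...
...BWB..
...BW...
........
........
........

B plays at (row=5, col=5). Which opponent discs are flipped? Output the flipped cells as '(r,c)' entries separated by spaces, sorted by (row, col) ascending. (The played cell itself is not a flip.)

Dir NW: opp run (4,4) capped by B -> flip
Dir N: first cell '.' (not opp) -> no flip
Dir NE: first cell '.' (not opp) -> no flip
Dir W: first cell '.' (not opp) -> no flip
Dir E: first cell '.' (not opp) -> no flip
Dir SW: first cell '.' (not opp) -> no flip
Dir S: first cell '.' (not opp) -> no flip
Dir SE: first cell '.' (not opp) -> no flip

Answer: (4,4)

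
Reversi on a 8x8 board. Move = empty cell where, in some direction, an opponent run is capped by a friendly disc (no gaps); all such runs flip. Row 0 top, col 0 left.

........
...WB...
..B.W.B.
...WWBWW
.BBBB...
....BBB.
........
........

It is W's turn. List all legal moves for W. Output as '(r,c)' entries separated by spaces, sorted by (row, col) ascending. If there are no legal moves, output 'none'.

Answer: (0,4) (1,1) (1,5) (1,6) (3,1) (4,6) (5,1) (5,2) (5,3) (6,4) (6,6)

Derivation:
(0,3): no bracket -> illegal
(0,4): flips 1 -> legal
(0,5): no bracket -> illegal
(1,1): flips 1 -> legal
(1,2): no bracket -> illegal
(1,5): flips 2 -> legal
(1,6): flips 1 -> legal
(1,7): no bracket -> illegal
(2,1): no bracket -> illegal
(2,3): no bracket -> illegal
(2,5): no bracket -> illegal
(2,7): no bracket -> illegal
(3,0): no bracket -> illegal
(3,1): flips 1 -> legal
(3,2): no bracket -> illegal
(4,0): no bracket -> illegal
(4,5): no bracket -> illegal
(4,6): flips 1 -> legal
(4,7): no bracket -> illegal
(5,0): no bracket -> illegal
(5,1): flips 1 -> legal
(5,2): flips 1 -> legal
(5,3): flips 1 -> legal
(5,7): no bracket -> illegal
(6,3): no bracket -> illegal
(6,4): flips 2 -> legal
(6,5): no bracket -> illegal
(6,6): flips 2 -> legal
(6,7): no bracket -> illegal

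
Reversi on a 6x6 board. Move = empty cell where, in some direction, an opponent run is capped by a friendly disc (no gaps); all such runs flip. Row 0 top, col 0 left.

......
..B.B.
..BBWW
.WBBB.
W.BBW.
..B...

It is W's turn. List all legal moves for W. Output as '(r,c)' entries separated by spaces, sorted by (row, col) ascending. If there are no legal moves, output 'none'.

Answer: (0,3) (0,4) (1,1) (1,3) (2,1) (3,5) (4,1) (5,1) (5,3)

Derivation:
(0,1): no bracket -> illegal
(0,2): no bracket -> illegal
(0,3): flips 1 -> legal
(0,4): flips 1 -> legal
(0,5): no bracket -> illegal
(1,1): flips 2 -> legal
(1,3): flips 1 -> legal
(1,5): no bracket -> illegal
(2,1): flips 2 -> legal
(3,5): flips 3 -> legal
(4,1): flips 2 -> legal
(4,5): no bracket -> illegal
(5,1): flips 2 -> legal
(5,3): flips 1 -> legal
(5,4): no bracket -> illegal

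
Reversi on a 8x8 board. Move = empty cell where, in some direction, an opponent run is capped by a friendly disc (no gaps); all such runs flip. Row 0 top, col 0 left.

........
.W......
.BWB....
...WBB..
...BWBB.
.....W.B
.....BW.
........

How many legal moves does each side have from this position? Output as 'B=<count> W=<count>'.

Answer: B=7 W=13

Derivation:
-- B to move --
(0,0): no bracket -> illegal
(0,1): flips 1 -> legal
(0,2): no bracket -> illegal
(1,0): no bracket -> illegal
(1,2): no bracket -> illegal
(1,3): no bracket -> illegal
(2,0): no bracket -> illegal
(2,4): no bracket -> illegal
(3,1): no bracket -> illegal
(3,2): flips 1 -> legal
(4,2): no bracket -> illegal
(5,3): flips 1 -> legal
(5,4): flips 1 -> legal
(5,6): no bracket -> illegal
(6,4): flips 1 -> legal
(6,7): flips 1 -> legal
(7,5): flips 1 -> legal
(7,6): no bracket -> illegal
(7,7): no bracket -> illegal
B mobility = 7
-- W to move --
(1,0): no bracket -> illegal
(1,2): no bracket -> illegal
(1,3): flips 1 -> legal
(1,4): no bracket -> illegal
(2,0): flips 1 -> legal
(2,4): flips 2 -> legal
(2,5): flips 2 -> legal
(2,6): flips 1 -> legal
(3,0): no bracket -> illegal
(3,1): flips 1 -> legal
(3,2): no bracket -> illegal
(3,6): flips 2 -> legal
(3,7): flips 1 -> legal
(4,2): flips 1 -> legal
(4,7): flips 2 -> legal
(5,2): no bracket -> illegal
(5,3): flips 1 -> legal
(5,4): no bracket -> illegal
(5,6): no bracket -> illegal
(6,4): flips 1 -> legal
(6,7): no bracket -> illegal
(7,4): no bracket -> illegal
(7,5): flips 1 -> legal
(7,6): no bracket -> illegal
W mobility = 13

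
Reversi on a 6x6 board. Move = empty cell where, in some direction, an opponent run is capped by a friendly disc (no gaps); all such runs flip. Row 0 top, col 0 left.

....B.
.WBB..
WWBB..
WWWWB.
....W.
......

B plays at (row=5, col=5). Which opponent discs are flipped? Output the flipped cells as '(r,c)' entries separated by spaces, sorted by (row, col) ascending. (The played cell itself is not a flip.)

Dir NW: opp run (4,4) (3,3) capped by B -> flip
Dir N: first cell '.' (not opp) -> no flip
Dir NE: edge -> no flip
Dir W: first cell '.' (not opp) -> no flip
Dir E: edge -> no flip
Dir SW: edge -> no flip
Dir S: edge -> no flip
Dir SE: edge -> no flip

Answer: (3,3) (4,4)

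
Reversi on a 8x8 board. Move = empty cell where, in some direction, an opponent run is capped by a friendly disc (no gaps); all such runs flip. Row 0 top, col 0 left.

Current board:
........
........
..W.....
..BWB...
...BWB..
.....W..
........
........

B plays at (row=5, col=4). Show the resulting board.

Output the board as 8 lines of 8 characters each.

Answer: ........
........
..W.....
..BWB...
...BBB..
....BW..
........
........

Derivation:
Place B at (5,4); scan 8 dirs for brackets.
Dir NW: first cell 'B' (not opp) -> no flip
Dir N: opp run (4,4) capped by B -> flip
Dir NE: first cell 'B' (not opp) -> no flip
Dir W: first cell '.' (not opp) -> no flip
Dir E: opp run (5,5), next='.' -> no flip
Dir SW: first cell '.' (not opp) -> no flip
Dir S: first cell '.' (not opp) -> no flip
Dir SE: first cell '.' (not opp) -> no flip
All flips: (4,4)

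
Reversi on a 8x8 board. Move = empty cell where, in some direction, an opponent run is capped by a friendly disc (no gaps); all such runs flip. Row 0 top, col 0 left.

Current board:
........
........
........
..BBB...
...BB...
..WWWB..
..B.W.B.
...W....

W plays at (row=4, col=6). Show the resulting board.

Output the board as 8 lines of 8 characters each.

Place W at (4,6); scan 8 dirs for brackets.
Dir NW: first cell '.' (not opp) -> no flip
Dir N: first cell '.' (not opp) -> no flip
Dir NE: first cell '.' (not opp) -> no flip
Dir W: first cell '.' (not opp) -> no flip
Dir E: first cell '.' (not opp) -> no flip
Dir SW: opp run (5,5) capped by W -> flip
Dir S: first cell '.' (not opp) -> no flip
Dir SE: first cell '.' (not opp) -> no flip
All flips: (5,5)

Answer: ........
........
........
..BBB...
...BB.W.
..WWWW..
..B.W.B.
...W....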